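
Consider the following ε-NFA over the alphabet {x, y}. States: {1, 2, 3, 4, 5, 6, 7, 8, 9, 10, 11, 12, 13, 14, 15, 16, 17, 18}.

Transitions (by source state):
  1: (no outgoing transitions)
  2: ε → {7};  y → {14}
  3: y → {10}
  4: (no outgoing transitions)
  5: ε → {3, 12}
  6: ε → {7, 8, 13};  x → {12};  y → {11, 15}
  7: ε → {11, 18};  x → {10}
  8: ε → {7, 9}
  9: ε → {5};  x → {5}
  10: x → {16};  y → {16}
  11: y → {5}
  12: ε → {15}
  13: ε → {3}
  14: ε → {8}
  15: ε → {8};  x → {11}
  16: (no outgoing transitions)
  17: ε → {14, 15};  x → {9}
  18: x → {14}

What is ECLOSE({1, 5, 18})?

{1, 3, 5, 7, 8, 9, 11, 12, 15, 18}

Start with {1, 5, 18}.
From 5 via ε: add 3, 12.
From 12 via ε: add 15.
From 15 via ε: add 8.
From 8 via ε: add 7, 9.
From 7 via ε: add 11.
No new states can be added; the closed set is {1, 3, 5, 7, 8, 9, 11, 12, 15, 18}.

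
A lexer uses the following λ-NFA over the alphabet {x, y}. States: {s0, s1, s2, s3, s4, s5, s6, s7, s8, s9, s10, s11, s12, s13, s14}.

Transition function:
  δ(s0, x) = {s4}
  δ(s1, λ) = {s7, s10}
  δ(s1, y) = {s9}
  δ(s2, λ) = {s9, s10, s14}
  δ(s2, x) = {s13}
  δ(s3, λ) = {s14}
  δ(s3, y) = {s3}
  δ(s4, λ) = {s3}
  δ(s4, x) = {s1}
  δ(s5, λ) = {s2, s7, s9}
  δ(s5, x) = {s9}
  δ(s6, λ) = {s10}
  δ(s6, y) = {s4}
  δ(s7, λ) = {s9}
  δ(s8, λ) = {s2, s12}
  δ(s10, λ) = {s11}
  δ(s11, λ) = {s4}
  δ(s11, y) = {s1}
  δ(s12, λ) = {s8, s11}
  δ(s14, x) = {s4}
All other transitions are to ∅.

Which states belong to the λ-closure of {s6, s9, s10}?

Start with {s6, s9, s10}.
From s10 via λ: add s11.
From s11 via λ: add s4.
From s4 via λ: add s3.
From s3 via λ: add s14.
No new states can be added; the closed set is {s3, s4, s6, s9, s10, s11, s14}.

{s3, s4, s6, s9, s10, s11, s14}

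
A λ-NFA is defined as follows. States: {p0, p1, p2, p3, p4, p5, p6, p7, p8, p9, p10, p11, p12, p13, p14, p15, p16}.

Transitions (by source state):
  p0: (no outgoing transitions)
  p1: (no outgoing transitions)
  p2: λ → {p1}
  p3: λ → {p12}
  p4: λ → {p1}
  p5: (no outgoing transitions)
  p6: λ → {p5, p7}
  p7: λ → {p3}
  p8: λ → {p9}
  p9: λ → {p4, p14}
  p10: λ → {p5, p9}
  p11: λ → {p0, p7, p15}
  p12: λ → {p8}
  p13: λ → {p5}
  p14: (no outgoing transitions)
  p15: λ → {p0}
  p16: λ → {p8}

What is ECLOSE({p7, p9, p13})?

Start with {p7, p9, p13}.
From p7 via λ: add p3.
From p9 via λ: add p4, p14.
From p13 via λ: add p5.
From p3 via λ: add p12.
From p4 via λ: add p1.
From p12 via λ: add p8.
No new states can be added; the closed set is {p1, p3, p4, p5, p7, p8, p9, p12, p13, p14}.

{p1, p3, p4, p5, p7, p8, p9, p12, p13, p14}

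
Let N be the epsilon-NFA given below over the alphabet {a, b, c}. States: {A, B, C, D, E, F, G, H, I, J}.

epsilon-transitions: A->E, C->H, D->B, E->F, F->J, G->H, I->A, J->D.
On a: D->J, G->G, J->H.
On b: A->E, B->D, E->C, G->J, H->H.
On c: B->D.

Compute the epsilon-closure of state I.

Start with {I}.
From I via epsilon: add A.
From A via epsilon: add E.
From E via epsilon: add F.
From F via epsilon: add J.
From J via epsilon: add D.
From D via epsilon: add B.
No new states can be added; the closed set is {A, B, D, E, F, I, J}.

{A, B, D, E, F, I, J}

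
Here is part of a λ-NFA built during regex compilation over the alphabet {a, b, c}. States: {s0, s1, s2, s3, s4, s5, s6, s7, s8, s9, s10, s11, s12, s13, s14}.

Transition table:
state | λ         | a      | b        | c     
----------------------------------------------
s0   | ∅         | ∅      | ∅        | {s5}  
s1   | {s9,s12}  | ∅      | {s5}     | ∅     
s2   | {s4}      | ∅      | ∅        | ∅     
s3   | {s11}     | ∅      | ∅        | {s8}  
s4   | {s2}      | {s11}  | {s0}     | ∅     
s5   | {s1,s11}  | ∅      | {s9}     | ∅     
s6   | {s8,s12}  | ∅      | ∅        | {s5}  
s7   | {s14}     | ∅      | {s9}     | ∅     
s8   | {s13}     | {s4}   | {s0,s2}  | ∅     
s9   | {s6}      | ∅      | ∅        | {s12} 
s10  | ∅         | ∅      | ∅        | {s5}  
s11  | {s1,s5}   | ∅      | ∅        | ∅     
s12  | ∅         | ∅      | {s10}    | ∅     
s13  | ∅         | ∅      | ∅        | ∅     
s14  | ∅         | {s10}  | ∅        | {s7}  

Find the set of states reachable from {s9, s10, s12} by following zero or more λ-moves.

{s6, s8, s9, s10, s12, s13}

Start with {s9, s10, s12}.
From s9 via λ: add s6.
From s6 via λ: add s8.
From s8 via λ: add s13.
No new states can be added; the closed set is {s6, s8, s9, s10, s12, s13}.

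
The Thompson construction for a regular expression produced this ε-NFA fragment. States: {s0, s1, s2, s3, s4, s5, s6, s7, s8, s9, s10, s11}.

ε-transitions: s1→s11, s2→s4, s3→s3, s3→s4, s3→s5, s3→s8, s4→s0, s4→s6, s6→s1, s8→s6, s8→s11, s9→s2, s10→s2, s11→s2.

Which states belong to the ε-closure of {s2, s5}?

Start with {s2, s5}.
From s2 via ε: add s4.
From s4 via ε: add s0, s6.
From s6 via ε: add s1.
From s1 via ε: add s11.
No new states can be added; the closed set is {s0, s1, s2, s4, s5, s6, s11}.

{s0, s1, s2, s4, s5, s6, s11}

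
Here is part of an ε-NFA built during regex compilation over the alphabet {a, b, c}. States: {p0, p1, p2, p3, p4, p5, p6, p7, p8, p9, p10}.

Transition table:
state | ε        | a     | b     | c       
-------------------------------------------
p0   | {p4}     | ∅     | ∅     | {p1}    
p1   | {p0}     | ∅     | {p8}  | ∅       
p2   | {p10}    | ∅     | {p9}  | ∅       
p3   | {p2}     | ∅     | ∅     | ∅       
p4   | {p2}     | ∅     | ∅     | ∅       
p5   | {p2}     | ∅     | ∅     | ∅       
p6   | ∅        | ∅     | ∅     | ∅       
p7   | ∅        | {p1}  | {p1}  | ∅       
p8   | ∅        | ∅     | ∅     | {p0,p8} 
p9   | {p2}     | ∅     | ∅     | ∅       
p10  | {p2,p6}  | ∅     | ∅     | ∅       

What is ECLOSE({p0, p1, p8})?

{p0, p1, p2, p4, p6, p8, p10}

Start with {p0, p1, p8}.
From p0 via ε: add p4.
From p4 via ε: add p2.
From p2 via ε: add p10.
From p10 via ε: add p6.
No new states can be added; the closed set is {p0, p1, p2, p4, p6, p8, p10}.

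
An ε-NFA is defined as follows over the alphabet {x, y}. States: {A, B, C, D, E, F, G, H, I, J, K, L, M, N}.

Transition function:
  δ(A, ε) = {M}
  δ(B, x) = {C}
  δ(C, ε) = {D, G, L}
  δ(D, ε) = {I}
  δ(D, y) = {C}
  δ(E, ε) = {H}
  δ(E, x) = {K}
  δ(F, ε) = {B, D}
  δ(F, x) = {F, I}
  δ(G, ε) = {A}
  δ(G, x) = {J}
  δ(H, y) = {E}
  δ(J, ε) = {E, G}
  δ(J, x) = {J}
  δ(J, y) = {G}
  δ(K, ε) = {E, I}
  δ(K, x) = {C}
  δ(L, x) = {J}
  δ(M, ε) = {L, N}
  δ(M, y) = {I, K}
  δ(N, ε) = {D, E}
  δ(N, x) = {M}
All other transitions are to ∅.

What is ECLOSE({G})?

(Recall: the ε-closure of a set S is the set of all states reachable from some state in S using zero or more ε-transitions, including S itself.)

Start with {G}.
From G via ε: add A.
From A via ε: add M.
From M via ε: add L, N.
From N via ε: add D, E.
From D via ε: add I.
From E via ε: add H.
No new states can be added; the closed set is {A, D, E, G, H, I, L, M, N}.

{A, D, E, G, H, I, L, M, N}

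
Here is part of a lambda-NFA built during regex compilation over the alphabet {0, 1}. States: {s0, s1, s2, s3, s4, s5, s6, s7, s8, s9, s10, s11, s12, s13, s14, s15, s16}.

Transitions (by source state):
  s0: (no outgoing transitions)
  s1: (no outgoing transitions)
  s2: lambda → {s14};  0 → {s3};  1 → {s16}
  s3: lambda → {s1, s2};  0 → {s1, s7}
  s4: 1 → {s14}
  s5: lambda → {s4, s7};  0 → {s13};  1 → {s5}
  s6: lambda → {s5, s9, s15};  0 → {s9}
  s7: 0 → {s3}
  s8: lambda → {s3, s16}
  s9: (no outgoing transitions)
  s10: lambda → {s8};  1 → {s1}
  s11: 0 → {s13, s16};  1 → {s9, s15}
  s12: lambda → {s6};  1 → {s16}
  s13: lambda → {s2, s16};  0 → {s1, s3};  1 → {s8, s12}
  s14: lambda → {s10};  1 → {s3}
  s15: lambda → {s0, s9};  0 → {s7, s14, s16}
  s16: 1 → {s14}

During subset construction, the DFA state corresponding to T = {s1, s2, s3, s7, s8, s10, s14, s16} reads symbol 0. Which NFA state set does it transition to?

s2 on 0 → {s3}.
s3 on 0 → {s1, s7}.
s7 on 0 → {s3}.
No 0-transition from s1, s8, s10, s14, s16.
Union after reading 0: {s1, s3, s7}.
Now take the lambda-closure:
From s3 via lambda: add s2.
From s2 via lambda: add s14.
From s14 via lambda: add s10.
From s10 via lambda: add s8.
From s8 via lambda: add s16.
No new states can be added; the closed set is {s1, s2, s3, s7, s8, s10, s14, s16}.

{s1, s2, s3, s7, s8, s10, s14, s16}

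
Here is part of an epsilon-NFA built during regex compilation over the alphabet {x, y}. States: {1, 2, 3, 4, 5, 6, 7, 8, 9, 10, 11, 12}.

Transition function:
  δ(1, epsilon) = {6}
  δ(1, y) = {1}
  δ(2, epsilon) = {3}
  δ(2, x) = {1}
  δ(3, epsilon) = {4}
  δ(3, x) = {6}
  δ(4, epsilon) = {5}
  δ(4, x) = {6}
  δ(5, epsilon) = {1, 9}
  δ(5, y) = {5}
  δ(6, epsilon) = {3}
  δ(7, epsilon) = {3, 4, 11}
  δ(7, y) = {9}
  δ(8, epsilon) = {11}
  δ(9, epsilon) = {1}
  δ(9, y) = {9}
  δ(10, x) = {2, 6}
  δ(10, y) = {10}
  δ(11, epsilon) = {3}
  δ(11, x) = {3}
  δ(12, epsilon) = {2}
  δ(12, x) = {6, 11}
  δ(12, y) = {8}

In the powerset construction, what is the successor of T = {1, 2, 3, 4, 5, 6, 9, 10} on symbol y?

1 on y → {1}.
5 on y → {5}.
9 on y → {9}.
10 on y → {10}.
No y-transition from 2, 3, 4, 6.
Union after reading y: {1, 5, 9, 10}.
Now take the epsilon-closure:
From 1 via epsilon: add 6.
From 6 via epsilon: add 3.
From 3 via epsilon: add 4.
No new states can be added; the closed set is {1, 3, 4, 5, 6, 9, 10}.

{1, 3, 4, 5, 6, 9, 10}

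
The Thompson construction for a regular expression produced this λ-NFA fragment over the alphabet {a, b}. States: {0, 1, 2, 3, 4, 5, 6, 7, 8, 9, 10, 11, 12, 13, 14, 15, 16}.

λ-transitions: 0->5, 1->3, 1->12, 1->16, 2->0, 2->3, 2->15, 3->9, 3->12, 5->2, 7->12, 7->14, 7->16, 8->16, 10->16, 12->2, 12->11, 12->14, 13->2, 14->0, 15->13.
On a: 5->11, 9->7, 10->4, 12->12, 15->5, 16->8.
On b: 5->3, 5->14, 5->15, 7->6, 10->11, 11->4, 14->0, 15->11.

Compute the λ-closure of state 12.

Start with {12}.
From 12 via λ: add 2, 11, 14.
From 2 via λ: add 0, 3, 15.
From 0 via λ: add 5.
From 3 via λ: add 9.
From 15 via λ: add 13.
No new states can be added; the closed set is {0, 2, 3, 5, 9, 11, 12, 13, 14, 15}.

{0, 2, 3, 5, 9, 11, 12, 13, 14, 15}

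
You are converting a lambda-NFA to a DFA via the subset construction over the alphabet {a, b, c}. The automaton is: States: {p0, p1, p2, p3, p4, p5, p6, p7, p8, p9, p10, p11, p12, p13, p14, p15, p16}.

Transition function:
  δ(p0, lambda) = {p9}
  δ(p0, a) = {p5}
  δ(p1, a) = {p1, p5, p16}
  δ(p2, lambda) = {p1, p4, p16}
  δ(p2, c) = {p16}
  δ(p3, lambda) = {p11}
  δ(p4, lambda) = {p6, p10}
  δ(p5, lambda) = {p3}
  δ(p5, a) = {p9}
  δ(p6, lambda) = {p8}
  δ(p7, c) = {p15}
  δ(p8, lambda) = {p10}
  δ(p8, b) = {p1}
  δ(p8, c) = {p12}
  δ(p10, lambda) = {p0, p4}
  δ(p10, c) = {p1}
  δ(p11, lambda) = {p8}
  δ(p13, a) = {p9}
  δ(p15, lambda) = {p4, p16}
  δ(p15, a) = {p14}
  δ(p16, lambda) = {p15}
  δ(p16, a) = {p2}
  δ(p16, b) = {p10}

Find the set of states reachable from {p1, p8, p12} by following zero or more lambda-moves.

Start with {p1, p8, p12}.
From p8 via lambda: add p10.
From p10 via lambda: add p0, p4.
From p0 via lambda: add p9.
From p4 via lambda: add p6.
No new states can be added; the closed set is {p0, p1, p4, p6, p8, p9, p10, p12}.

{p0, p1, p4, p6, p8, p9, p10, p12}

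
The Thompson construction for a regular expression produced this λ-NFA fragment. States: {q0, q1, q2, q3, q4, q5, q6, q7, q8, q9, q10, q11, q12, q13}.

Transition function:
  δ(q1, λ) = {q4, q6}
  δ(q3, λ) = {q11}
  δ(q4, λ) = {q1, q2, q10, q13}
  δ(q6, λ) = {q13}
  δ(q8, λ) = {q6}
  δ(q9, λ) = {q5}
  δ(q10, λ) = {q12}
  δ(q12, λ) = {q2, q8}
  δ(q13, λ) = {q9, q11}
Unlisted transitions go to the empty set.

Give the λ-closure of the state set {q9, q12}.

Start with {q9, q12}.
From q9 via λ: add q5.
From q12 via λ: add q2, q8.
From q8 via λ: add q6.
From q6 via λ: add q13.
From q13 via λ: add q11.
No new states can be added; the closed set is {q2, q5, q6, q8, q9, q11, q12, q13}.

{q2, q5, q6, q8, q9, q11, q12, q13}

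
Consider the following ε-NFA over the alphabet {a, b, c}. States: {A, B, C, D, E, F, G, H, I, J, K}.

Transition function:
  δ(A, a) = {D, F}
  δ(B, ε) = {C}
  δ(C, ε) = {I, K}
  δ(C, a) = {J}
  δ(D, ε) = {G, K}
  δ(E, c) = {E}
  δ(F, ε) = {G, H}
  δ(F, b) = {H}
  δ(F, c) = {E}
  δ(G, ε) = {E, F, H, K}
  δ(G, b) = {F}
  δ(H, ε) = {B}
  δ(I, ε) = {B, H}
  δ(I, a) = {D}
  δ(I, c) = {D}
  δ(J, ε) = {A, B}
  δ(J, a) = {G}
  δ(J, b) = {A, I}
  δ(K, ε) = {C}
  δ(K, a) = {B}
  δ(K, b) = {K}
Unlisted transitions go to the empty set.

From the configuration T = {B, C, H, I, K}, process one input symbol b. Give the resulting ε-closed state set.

K on b → {K}.
No b-transition from B, C, H, I.
Union after reading b: {K}.
Now take the ε-closure:
From K via ε: add C.
From C via ε: add I.
From I via ε: add B, H.
No new states can be added; the closed set is {B, C, H, I, K}.

{B, C, H, I, K}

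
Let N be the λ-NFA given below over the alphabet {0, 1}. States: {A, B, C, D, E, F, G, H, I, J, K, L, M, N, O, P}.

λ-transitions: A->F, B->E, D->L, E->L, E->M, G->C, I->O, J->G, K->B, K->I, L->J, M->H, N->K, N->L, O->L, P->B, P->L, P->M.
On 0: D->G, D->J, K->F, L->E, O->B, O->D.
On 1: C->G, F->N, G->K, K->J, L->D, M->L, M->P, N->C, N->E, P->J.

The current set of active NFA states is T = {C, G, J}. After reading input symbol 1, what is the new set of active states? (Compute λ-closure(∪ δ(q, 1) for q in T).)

C on 1 → {G}.
G on 1 → {K}.
No 1-transition from J.
Union after reading 1: {G, K}.
Now take the λ-closure:
From G via λ: add C.
From K via λ: add B, I.
From B via λ: add E.
From I via λ: add O.
From E via λ: add L, M.
From L via λ: add J.
From M via λ: add H.
No new states can be added; the closed set is {B, C, E, G, H, I, J, K, L, M, O}.

{B, C, E, G, H, I, J, K, L, M, O}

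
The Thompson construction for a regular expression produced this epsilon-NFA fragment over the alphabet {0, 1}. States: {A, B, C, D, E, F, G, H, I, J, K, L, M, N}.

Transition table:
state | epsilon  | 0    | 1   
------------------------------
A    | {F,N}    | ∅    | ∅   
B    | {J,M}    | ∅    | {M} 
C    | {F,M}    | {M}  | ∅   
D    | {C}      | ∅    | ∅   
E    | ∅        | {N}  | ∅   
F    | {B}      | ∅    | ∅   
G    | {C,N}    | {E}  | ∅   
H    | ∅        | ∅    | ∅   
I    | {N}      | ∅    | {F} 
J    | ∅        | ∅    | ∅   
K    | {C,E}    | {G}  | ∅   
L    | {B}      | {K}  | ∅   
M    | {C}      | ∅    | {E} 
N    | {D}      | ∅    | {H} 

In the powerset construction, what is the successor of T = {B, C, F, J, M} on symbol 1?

{B, C, E, F, J, M}

B on 1 → {M}.
M on 1 → {E}.
No 1-transition from C, F, J.
Union after reading 1: {E, M}.
Now take the epsilon-closure:
From M via epsilon: add C.
From C via epsilon: add F.
From F via epsilon: add B.
From B via epsilon: add J.
No new states can be added; the closed set is {B, C, E, F, J, M}.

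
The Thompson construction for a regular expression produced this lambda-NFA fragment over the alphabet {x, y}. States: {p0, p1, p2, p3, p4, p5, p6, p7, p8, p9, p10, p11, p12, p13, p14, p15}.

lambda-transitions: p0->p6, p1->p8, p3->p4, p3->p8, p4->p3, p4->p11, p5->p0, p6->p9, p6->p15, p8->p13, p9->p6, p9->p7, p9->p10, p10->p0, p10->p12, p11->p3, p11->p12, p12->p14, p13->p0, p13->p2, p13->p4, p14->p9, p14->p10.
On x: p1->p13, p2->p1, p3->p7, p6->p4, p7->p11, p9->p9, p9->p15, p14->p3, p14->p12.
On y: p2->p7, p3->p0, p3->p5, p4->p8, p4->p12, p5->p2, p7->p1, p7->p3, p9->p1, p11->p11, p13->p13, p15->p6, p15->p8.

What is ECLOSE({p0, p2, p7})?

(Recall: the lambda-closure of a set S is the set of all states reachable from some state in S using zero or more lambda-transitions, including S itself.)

{p0, p2, p6, p7, p9, p10, p12, p14, p15}

Start with {p0, p2, p7}.
From p0 via lambda: add p6.
From p6 via lambda: add p9, p15.
From p9 via lambda: add p10.
From p10 via lambda: add p12.
From p12 via lambda: add p14.
No new states can be added; the closed set is {p0, p2, p6, p7, p9, p10, p12, p14, p15}.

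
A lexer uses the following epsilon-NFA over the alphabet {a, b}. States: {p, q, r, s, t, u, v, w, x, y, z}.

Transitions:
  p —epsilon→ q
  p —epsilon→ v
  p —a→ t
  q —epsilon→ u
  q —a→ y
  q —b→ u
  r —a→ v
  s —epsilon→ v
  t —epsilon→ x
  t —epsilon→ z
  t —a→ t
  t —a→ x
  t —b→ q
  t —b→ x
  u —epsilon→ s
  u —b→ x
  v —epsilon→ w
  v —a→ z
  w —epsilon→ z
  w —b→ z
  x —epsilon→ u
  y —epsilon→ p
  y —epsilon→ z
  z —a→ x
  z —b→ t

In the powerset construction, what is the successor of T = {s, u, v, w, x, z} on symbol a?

v on a → {z}.
z on a → {x}.
No a-transition from s, u, w, x.
Union after reading a: {x, z}.
Now take the epsilon-closure:
From x via epsilon: add u.
From u via epsilon: add s.
From s via epsilon: add v.
From v via epsilon: add w.
No new states can be added; the closed set is {s, u, v, w, x, z}.

{s, u, v, w, x, z}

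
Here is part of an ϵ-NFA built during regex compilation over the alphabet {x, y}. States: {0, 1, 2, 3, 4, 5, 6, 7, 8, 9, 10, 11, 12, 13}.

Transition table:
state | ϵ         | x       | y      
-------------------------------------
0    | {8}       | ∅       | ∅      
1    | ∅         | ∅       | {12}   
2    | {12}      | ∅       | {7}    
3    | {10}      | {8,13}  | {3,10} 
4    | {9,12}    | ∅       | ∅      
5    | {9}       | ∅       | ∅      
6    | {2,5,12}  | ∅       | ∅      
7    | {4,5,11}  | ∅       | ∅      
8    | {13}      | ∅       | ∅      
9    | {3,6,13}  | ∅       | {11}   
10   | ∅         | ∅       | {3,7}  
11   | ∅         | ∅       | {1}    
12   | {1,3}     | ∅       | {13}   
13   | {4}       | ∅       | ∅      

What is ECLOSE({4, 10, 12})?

Start with {4, 10, 12}.
From 4 via ϵ: add 9.
From 12 via ϵ: add 1, 3.
From 9 via ϵ: add 6, 13.
From 6 via ϵ: add 2, 5.
No new states can be added; the closed set is {1, 2, 3, 4, 5, 6, 9, 10, 12, 13}.

{1, 2, 3, 4, 5, 6, 9, 10, 12, 13}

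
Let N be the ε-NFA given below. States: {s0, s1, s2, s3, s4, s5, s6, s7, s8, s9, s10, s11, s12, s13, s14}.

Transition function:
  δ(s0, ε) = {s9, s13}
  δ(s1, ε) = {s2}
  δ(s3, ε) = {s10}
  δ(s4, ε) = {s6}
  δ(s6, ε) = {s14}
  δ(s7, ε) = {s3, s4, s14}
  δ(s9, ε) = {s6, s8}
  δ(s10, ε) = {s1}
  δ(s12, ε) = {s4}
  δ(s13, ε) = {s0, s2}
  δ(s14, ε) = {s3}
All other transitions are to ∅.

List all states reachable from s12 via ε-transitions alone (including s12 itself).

{s1, s2, s3, s4, s6, s10, s12, s14}

Start with {s12}.
From s12 via ε: add s4.
From s4 via ε: add s6.
From s6 via ε: add s14.
From s14 via ε: add s3.
From s3 via ε: add s10.
From s10 via ε: add s1.
From s1 via ε: add s2.
No new states can be added; the closed set is {s1, s2, s3, s4, s6, s10, s12, s14}.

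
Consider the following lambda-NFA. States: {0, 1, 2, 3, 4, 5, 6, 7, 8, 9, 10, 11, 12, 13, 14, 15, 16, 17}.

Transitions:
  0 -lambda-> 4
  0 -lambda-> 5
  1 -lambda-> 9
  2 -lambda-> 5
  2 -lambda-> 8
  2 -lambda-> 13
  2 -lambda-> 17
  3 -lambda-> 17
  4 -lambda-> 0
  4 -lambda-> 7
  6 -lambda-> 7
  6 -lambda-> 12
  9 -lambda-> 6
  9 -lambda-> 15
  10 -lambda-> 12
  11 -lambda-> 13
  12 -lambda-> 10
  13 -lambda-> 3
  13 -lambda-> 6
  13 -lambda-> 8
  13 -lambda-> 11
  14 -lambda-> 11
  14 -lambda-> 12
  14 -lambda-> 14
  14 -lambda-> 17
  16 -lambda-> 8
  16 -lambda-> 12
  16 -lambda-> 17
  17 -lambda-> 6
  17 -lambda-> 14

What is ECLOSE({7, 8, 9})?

{6, 7, 8, 9, 10, 12, 15}

Start with {7, 8, 9}.
From 9 via lambda: add 6, 15.
From 6 via lambda: add 12.
From 12 via lambda: add 10.
No new states can be added; the closed set is {6, 7, 8, 9, 10, 12, 15}.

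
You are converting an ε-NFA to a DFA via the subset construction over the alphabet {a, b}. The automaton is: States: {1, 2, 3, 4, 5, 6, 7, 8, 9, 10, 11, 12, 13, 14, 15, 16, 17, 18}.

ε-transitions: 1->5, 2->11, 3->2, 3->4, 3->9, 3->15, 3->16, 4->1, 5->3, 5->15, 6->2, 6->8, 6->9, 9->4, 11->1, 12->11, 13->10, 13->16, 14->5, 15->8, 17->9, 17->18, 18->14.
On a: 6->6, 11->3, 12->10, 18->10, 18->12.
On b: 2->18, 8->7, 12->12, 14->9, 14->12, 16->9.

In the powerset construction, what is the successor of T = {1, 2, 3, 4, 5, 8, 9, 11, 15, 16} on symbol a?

11 on a → {3}.
No a-transition from 1, 2, 3, 4, 5, 8, 9, 15, 16.
Union after reading a: {3}.
Now take the ε-closure:
From 3 via ε: add 2, 4, 9, 15, 16.
From 2 via ε: add 11.
From 4 via ε: add 1.
From 15 via ε: add 8.
From 1 via ε: add 5.
No new states can be added; the closed set is {1, 2, 3, 4, 5, 8, 9, 11, 15, 16}.

{1, 2, 3, 4, 5, 8, 9, 11, 15, 16}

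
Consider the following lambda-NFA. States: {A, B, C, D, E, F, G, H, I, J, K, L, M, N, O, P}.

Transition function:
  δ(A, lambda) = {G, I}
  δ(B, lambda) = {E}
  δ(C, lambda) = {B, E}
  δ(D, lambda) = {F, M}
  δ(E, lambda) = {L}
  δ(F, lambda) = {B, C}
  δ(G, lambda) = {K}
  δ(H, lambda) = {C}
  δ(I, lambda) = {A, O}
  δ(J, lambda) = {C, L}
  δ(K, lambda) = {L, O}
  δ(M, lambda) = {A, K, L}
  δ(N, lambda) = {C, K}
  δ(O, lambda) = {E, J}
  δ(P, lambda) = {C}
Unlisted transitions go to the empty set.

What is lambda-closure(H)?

{B, C, E, H, L}

Start with {H}.
From H via lambda: add C.
From C via lambda: add B, E.
From E via lambda: add L.
No new states can be added; the closed set is {B, C, E, H, L}.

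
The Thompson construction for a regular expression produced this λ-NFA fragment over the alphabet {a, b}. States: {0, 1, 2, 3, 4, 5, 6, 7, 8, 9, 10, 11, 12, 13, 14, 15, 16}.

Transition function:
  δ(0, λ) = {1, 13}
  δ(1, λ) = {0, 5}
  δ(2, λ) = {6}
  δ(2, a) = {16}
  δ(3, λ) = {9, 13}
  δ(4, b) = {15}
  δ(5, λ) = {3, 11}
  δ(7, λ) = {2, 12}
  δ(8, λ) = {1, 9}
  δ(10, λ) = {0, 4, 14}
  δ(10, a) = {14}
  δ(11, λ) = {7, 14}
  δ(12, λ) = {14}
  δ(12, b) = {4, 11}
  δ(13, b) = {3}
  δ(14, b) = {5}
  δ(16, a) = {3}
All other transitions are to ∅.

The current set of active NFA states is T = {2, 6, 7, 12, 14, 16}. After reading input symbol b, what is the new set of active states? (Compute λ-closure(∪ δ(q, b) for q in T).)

{2, 3, 4, 5, 6, 7, 9, 11, 12, 13, 14}

12 on b → {4, 11}.
14 on b → {5}.
No b-transition from 2, 6, 7, 16.
Union after reading b: {4, 5, 11}.
Now take the λ-closure:
From 5 via λ: add 3.
From 11 via λ: add 7, 14.
From 3 via λ: add 9, 13.
From 7 via λ: add 2, 12.
From 2 via λ: add 6.
No new states can be added; the closed set is {2, 3, 4, 5, 6, 7, 9, 11, 12, 13, 14}.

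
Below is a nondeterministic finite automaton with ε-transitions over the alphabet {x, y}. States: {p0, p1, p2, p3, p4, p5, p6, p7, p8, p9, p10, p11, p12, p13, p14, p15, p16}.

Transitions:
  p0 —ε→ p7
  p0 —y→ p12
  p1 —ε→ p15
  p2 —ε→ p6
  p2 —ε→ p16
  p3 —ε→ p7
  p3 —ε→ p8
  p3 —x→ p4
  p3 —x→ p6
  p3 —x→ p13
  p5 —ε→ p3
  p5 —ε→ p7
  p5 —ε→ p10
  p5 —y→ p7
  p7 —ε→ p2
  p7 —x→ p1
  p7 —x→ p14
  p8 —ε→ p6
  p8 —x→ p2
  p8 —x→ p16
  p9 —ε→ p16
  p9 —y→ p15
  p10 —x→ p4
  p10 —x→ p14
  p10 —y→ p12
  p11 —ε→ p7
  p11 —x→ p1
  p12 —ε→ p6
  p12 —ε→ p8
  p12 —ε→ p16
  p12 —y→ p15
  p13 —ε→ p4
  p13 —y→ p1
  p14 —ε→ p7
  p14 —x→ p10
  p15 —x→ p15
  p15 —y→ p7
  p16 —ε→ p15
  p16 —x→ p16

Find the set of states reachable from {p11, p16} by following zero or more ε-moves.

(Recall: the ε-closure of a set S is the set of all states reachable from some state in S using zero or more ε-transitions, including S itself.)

Start with {p11, p16}.
From p11 via ε: add p7.
From p16 via ε: add p15.
From p7 via ε: add p2.
From p2 via ε: add p6.
No new states can be added; the closed set is {p2, p6, p7, p11, p15, p16}.

{p2, p6, p7, p11, p15, p16}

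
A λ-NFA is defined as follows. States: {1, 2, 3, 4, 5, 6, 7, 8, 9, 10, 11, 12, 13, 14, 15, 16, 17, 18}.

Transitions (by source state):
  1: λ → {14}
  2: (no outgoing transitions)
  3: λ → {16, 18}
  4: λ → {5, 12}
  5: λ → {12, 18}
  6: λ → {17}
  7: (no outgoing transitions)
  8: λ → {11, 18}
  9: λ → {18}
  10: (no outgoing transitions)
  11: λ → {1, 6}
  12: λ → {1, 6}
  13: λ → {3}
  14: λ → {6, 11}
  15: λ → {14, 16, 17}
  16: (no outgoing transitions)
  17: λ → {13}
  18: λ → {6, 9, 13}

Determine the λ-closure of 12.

{1, 3, 6, 9, 11, 12, 13, 14, 16, 17, 18}

Start with {12}.
From 12 via λ: add 1, 6.
From 1 via λ: add 14.
From 6 via λ: add 17.
From 14 via λ: add 11.
From 17 via λ: add 13.
From 13 via λ: add 3.
From 3 via λ: add 16, 18.
From 18 via λ: add 9.
No new states can be added; the closed set is {1, 3, 6, 9, 11, 12, 13, 14, 16, 17, 18}.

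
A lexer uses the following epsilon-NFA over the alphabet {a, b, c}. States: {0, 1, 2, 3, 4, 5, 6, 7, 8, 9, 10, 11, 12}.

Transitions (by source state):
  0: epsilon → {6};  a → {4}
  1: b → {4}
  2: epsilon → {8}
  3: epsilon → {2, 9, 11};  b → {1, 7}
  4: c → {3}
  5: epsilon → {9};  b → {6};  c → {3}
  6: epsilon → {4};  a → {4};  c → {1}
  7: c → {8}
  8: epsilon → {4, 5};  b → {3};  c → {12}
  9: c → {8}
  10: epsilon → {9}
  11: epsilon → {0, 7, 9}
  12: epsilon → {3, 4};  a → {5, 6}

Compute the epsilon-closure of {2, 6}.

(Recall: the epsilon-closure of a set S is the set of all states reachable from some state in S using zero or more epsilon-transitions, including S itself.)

{2, 4, 5, 6, 8, 9}

Start with {2, 6}.
From 2 via epsilon: add 8.
From 6 via epsilon: add 4.
From 8 via epsilon: add 5.
From 5 via epsilon: add 9.
No new states can be added; the closed set is {2, 4, 5, 6, 8, 9}.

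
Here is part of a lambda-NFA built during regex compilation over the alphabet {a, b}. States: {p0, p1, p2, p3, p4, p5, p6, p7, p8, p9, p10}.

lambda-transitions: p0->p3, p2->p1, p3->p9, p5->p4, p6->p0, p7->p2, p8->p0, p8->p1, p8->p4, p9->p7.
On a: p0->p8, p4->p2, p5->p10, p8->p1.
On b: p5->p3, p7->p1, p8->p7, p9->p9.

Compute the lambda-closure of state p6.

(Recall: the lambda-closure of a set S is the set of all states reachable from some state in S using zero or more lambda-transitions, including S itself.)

{p0, p1, p2, p3, p6, p7, p9}

Start with {p6}.
From p6 via lambda: add p0.
From p0 via lambda: add p3.
From p3 via lambda: add p9.
From p9 via lambda: add p7.
From p7 via lambda: add p2.
From p2 via lambda: add p1.
No new states can be added; the closed set is {p0, p1, p2, p3, p6, p7, p9}.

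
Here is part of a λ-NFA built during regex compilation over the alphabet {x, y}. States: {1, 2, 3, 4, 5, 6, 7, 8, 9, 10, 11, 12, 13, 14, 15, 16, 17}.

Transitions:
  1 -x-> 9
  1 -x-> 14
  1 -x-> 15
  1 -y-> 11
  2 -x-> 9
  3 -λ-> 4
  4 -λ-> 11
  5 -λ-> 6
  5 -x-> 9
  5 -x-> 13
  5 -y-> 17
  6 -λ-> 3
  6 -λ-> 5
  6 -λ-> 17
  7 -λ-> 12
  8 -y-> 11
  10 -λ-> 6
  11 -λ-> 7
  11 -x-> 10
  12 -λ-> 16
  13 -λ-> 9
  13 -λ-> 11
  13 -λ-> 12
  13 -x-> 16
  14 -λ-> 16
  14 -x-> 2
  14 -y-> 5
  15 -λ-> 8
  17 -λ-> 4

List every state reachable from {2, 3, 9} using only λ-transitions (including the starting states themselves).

{2, 3, 4, 7, 9, 11, 12, 16}

Start with {2, 3, 9}.
From 3 via λ: add 4.
From 4 via λ: add 11.
From 11 via λ: add 7.
From 7 via λ: add 12.
From 12 via λ: add 16.
No new states can be added; the closed set is {2, 3, 4, 7, 9, 11, 12, 16}.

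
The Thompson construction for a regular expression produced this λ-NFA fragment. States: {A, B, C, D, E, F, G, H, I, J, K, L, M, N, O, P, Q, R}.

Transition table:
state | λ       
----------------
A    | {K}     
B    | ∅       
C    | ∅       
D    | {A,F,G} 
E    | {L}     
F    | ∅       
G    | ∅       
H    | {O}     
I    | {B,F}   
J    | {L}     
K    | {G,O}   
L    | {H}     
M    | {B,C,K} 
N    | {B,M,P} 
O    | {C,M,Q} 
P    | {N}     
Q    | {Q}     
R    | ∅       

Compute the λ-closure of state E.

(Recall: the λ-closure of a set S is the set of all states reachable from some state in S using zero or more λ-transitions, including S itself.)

{B, C, E, G, H, K, L, M, O, Q}

Start with {E}.
From E via λ: add L.
From L via λ: add H.
From H via λ: add O.
From O via λ: add C, M, Q.
From M via λ: add B, K.
From K via λ: add G.
No new states can be added; the closed set is {B, C, E, G, H, K, L, M, O, Q}.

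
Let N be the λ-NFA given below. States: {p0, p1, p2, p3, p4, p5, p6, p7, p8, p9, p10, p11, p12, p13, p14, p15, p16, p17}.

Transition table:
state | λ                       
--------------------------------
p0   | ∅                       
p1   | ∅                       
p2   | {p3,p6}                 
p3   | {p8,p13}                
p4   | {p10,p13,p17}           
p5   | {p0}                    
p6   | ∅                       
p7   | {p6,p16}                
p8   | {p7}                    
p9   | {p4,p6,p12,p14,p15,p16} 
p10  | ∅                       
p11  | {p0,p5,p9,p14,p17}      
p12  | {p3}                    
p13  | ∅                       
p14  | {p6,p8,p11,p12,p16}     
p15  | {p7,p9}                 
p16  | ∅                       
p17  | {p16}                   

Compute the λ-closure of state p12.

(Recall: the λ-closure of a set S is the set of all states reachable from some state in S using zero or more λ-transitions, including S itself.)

Start with {p12}.
From p12 via λ: add p3.
From p3 via λ: add p8, p13.
From p8 via λ: add p7.
From p7 via λ: add p6, p16.
No new states can be added; the closed set is {p3, p6, p7, p8, p12, p13, p16}.

{p3, p6, p7, p8, p12, p13, p16}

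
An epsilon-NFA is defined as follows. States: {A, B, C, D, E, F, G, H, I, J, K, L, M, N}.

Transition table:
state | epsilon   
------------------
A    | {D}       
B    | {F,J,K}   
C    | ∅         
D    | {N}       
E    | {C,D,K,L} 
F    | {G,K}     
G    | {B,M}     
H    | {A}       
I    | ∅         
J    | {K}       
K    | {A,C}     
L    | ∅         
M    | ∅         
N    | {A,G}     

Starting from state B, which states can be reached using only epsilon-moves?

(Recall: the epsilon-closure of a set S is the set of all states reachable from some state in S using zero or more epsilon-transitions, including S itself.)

{A, B, C, D, F, G, J, K, M, N}

Start with {B}.
From B via epsilon: add F, J, K.
From F via epsilon: add G.
From K via epsilon: add A, C.
From A via epsilon: add D.
From G via epsilon: add M.
From D via epsilon: add N.
No new states can be added; the closed set is {A, B, C, D, F, G, J, K, M, N}.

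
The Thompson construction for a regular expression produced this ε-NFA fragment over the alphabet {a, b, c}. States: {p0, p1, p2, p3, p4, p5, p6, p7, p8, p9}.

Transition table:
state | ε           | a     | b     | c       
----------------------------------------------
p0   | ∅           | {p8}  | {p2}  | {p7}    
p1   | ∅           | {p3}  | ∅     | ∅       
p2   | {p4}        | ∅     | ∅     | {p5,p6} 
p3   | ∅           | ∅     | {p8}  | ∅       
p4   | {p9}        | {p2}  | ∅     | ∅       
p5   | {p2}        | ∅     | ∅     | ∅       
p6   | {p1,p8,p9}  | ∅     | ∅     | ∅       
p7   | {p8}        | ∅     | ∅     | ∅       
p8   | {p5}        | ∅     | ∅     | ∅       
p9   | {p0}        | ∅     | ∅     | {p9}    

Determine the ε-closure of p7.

Start with {p7}.
From p7 via ε: add p8.
From p8 via ε: add p5.
From p5 via ε: add p2.
From p2 via ε: add p4.
From p4 via ε: add p9.
From p9 via ε: add p0.
No new states can be added; the closed set is {p0, p2, p4, p5, p7, p8, p9}.

{p0, p2, p4, p5, p7, p8, p9}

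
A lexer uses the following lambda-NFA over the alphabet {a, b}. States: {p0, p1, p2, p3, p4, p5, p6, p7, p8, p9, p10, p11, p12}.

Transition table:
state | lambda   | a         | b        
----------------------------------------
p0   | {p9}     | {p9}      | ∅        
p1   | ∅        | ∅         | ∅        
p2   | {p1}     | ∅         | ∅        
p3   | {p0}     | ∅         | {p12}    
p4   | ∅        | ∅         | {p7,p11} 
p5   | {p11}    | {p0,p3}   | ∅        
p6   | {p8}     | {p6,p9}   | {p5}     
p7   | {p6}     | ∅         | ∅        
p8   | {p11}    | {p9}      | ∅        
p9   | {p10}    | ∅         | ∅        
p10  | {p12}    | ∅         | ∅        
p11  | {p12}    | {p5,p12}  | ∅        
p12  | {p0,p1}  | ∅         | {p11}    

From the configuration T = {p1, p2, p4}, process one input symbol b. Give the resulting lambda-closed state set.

p4 on b → {p7, p11}.
No b-transition from p1, p2.
Union after reading b: {p7, p11}.
Now take the lambda-closure:
From p7 via lambda: add p6.
From p11 via lambda: add p12.
From p6 via lambda: add p8.
From p12 via lambda: add p0, p1.
From p0 via lambda: add p9.
From p9 via lambda: add p10.
No new states can be added; the closed set is {p0, p1, p6, p7, p8, p9, p10, p11, p12}.

{p0, p1, p6, p7, p8, p9, p10, p11, p12}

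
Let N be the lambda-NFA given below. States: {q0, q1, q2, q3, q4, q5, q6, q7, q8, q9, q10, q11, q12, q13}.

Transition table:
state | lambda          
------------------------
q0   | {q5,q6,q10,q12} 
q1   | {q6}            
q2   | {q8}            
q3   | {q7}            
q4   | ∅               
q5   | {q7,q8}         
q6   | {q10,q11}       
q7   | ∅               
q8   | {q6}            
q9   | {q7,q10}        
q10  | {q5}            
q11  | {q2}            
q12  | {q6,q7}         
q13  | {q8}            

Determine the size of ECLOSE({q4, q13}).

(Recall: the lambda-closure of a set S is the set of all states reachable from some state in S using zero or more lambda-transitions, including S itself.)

Start with {q4, q13}.
From q13 via lambda: add q8.
From q8 via lambda: add q6.
From q6 via lambda: add q10, q11.
From q10 via lambda: add q5.
From q11 via lambda: add q2.
From q5 via lambda: add q7.
lambda-closure = {q2, q4, q5, q6, q7, q8, q10, q11, q13}, which has 9 states.

9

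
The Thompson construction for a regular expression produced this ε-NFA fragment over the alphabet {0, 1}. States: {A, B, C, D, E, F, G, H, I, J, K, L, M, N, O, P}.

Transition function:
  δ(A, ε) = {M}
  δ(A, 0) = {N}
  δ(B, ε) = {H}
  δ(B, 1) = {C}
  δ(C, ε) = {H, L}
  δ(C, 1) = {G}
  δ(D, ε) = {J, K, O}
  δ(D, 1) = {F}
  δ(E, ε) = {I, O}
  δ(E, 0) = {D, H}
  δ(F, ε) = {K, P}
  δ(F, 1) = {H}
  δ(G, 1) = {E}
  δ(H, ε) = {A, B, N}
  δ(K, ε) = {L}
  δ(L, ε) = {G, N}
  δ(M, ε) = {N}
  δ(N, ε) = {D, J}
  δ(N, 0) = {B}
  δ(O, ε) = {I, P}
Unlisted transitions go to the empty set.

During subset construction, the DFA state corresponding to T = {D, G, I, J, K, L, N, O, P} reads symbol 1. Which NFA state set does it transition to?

{D, E, F, G, I, J, K, L, N, O, P}

D on 1 → {F}.
G on 1 → {E}.
No 1-transition from I, J, K, L, N, O, P.
Union after reading 1: {E, F}.
Now take the ε-closure:
From E via ε: add I, O.
From F via ε: add K, P.
From K via ε: add L.
From L via ε: add G, N.
From N via ε: add D, J.
No new states can be added; the closed set is {D, E, F, G, I, J, K, L, N, O, P}.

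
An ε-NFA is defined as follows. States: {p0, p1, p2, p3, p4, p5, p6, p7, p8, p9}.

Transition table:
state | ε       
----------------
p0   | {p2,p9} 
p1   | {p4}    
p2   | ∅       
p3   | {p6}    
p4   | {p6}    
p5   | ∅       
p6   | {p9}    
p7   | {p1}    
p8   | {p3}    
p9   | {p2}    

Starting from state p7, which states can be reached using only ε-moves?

Start with {p7}.
From p7 via ε: add p1.
From p1 via ε: add p4.
From p4 via ε: add p6.
From p6 via ε: add p9.
From p9 via ε: add p2.
No new states can be added; the closed set is {p1, p2, p4, p6, p7, p9}.

{p1, p2, p4, p6, p7, p9}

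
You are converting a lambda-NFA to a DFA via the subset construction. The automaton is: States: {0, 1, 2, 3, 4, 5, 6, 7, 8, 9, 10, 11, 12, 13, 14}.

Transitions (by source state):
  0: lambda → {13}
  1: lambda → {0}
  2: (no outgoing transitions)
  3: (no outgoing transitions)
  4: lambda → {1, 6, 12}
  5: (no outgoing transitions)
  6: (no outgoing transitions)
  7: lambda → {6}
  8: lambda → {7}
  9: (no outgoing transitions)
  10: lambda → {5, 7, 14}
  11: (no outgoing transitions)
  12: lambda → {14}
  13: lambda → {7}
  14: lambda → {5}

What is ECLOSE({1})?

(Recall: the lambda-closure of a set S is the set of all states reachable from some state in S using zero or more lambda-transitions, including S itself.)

Start with {1}.
From 1 via lambda: add 0.
From 0 via lambda: add 13.
From 13 via lambda: add 7.
From 7 via lambda: add 6.
No new states can be added; the closed set is {0, 1, 6, 7, 13}.

{0, 1, 6, 7, 13}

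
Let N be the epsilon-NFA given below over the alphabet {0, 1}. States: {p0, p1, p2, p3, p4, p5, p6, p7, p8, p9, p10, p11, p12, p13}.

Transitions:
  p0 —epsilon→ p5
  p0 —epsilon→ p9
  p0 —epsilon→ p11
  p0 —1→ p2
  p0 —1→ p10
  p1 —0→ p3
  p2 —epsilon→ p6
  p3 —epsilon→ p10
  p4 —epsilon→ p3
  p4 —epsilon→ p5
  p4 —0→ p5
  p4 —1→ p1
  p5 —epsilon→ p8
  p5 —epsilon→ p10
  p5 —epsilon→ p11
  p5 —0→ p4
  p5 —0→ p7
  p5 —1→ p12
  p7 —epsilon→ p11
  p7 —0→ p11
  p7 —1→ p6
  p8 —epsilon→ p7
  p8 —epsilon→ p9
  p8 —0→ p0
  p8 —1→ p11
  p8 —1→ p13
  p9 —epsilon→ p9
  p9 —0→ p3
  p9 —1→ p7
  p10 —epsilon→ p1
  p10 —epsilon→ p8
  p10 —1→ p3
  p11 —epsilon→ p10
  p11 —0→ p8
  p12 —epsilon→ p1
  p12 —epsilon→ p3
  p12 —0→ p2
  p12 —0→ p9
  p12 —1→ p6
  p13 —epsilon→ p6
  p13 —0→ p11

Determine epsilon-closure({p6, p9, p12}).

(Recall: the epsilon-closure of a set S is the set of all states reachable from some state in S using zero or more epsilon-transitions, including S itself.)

{p1, p3, p6, p7, p8, p9, p10, p11, p12}

Start with {p6, p9, p12}.
From p12 via epsilon: add p1, p3.
From p3 via epsilon: add p10.
From p10 via epsilon: add p8.
From p8 via epsilon: add p7.
From p7 via epsilon: add p11.
No new states can be added; the closed set is {p1, p3, p6, p7, p8, p9, p10, p11, p12}.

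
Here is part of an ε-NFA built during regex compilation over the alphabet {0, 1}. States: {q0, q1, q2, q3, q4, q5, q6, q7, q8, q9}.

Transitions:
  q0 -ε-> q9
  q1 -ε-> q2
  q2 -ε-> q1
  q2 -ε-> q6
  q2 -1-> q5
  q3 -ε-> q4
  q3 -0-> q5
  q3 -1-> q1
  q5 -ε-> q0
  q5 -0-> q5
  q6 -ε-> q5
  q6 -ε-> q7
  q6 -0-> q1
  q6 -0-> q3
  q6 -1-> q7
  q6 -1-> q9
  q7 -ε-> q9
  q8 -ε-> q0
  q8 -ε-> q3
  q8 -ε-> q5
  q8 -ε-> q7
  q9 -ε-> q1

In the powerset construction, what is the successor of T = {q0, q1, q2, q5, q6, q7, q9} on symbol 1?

{q0, q1, q2, q5, q6, q7, q9}

q2 on 1 → {q5}.
q6 on 1 → {q7, q9}.
No 1-transition from q0, q1, q5, q7, q9.
Union after reading 1: {q5, q7, q9}.
Now take the ε-closure:
From q5 via ε: add q0.
From q9 via ε: add q1.
From q1 via ε: add q2.
From q2 via ε: add q6.
No new states can be added; the closed set is {q0, q1, q2, q5, q6, q7, q9}.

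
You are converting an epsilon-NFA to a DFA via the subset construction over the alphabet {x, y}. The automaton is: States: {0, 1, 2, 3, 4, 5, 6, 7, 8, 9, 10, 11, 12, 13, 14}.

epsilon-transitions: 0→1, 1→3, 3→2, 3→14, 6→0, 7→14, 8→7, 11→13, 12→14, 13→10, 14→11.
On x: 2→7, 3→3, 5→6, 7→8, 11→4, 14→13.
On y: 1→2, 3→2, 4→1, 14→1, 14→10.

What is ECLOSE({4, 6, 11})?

{0, 1, 2, 3, 4, 6, 10, 11, 13, 14}

Start with {4, 6, 11}.
From 6 via epsilon: add 0.
From 11 via epsilon: add 13.
From 0 via epsilon: add 1.
From 13 via epsilon: add 10.
From 1 via epsilon: add 3.
From 3 via epsilon: add 2, 14.
No new states can be added; the closed set is {0, 1, 2, 3, 4, 6, 10, 11, 13, 14}.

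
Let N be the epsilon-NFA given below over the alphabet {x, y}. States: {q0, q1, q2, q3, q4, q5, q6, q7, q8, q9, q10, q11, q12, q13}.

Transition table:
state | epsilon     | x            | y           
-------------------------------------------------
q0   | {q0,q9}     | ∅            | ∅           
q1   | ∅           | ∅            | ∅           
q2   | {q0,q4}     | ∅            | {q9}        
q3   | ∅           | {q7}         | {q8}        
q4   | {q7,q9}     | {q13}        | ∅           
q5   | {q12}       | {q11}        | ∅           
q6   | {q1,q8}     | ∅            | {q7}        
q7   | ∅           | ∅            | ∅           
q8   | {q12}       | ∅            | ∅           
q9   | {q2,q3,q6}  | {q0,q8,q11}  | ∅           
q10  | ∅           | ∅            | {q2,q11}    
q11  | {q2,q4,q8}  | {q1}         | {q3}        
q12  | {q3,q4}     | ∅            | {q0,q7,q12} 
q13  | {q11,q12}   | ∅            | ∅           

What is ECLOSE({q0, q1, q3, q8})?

Start with {q0, q1, q3, q8}.
From q0 via epsilon: add q9.
From q8 via epsilon: add q12.
From q9 via epsilon: add q2, q6.
From q12 via epsilon: add q4.
From q4 via epsilon: add q7.
No new states can be added; the closed set is {q0, q1, q2, q3, q4, q6, q7, q8, q9, q12}.

{q0, q1, q2, q3, q4, q6, q7, q8, q9, q12}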